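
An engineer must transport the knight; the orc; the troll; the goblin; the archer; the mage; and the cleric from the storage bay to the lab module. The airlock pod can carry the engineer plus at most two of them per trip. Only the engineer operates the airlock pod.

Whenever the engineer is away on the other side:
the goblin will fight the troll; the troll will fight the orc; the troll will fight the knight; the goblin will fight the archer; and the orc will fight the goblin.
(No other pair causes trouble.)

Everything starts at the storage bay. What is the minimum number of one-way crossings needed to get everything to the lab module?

Counting alone: the engineer can take at most 2 across per trip to the lab module, so moving all 7 needs at least 4 loaded trips out, with a return between consecutive ones — at least 7 crossings.
The safety rule pushes this higher. Following every safe sequence of crossings, the most of the 7 that can be at the lab module as the airlock pod arrives there on crossings 7, 9 is 5, 6 respectively — never all 7.
So no plan with fewer than 11 crossings exists, and this one achieves 11:
1. Engineer goes to the lab module with the goblin and the troll.
2. Engineer goes back to the storage bay with the troll.
3. Engineer goes to the lab module with the knight and the orc.
4. Engineer goes back to the storage bay with the orc.
5. Engineer goes to the lab module with the archer and the orc.
6. Engineer goes back to the storage bay with the goblin.
7. Engineer goes to the lab module with the mage and the troll.
8. Engineer goes back to the storage bay with the troll.
9. Engineer goes to the lab module with the cleric and the troll.
10. Engineer goes back to the storage bay with the troll.
11. Engineer goes to the lab module with the goblin and the troll.

11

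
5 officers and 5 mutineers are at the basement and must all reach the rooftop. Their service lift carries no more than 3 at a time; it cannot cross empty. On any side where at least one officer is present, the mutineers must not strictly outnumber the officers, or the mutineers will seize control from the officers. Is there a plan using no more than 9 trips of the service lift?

No

Counting alone: each trip to the rooftop takes at most 3 across and each return brings at least 1 back, so after t trips out (and t−1 returns) at most 3t − (t−1) of the 10 are across; that first reaches 10 at t = 5, so at least 9 crossings are needed.
The safety rule pushes this higher. Following every safe sequence of crossings, the most of the 10 that can be at the rooftop as the service lift arrives there on crossing 9 is 9 — never all 10.
So the move cannot be finished within 9 crossings. (The shortest complete plan takes 11:)
1. 2 mutineers → the rooftop.  (the basement: 5O 3M; the rooftop: 0O 2M)
2. 1 mutineer ← the basement.  (the basement: 5O 4M; the rooftop: 0O 1M)
3. 3 mutineers → the rooftop.  (the basement: 5O 1M; the rooftop: 0O 4M)
4. 1 mutineer ← the basement.  (the basement: 5O 2M; the rooftop: 0O 3M)
5. 3 officers → the rooftop.  (the basement: 2O 2M; the rooftop: 3O 3M)
6. 1 officer and 1 mutineer ← the basement.  (the basement: 3O 3M; the rooftop: 2O 2M)
7. 3 officers → the rooftop.  (the basement: 0O 3M; the rooftop: 5O 2M)
8. 1 mutineer ← the basement.  (the basement: 0O 4M; the rooftop: 5O 1M)
9. 2 mutineers → the rooftop.  (the basement: 0O 2M; the rooftop: 5O 3M)
10. 1 mutineer ← the basement.  (the basement: 0O 3M; the rooftop: 5O 2M)
11. 3 mutineers → the rooftop.  (the basement: 0O 0M; the rooftop: 5O 5M)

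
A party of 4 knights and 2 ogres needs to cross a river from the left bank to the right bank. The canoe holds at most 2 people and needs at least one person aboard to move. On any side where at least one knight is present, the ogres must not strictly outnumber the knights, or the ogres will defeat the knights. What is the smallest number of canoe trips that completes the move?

Counting alone: each trip to the right bank takes at most 2 across and each return brings at least 1 back, so after t trips out (and t−1 returns) at most 2t − (t−1) of the 6 are across; that first reaches 6 at t = 5, so at least 9 crossings are needed.
The plan below uses exactly 9 crossings, so it is optimal:
1. 2 ogres → the right bank.  (the left bank: 4K 0O; the right bank: 0K 2O)
2. 1 ogre ← the left bank.  (the left bank: 4K 1O; the right bank: 0K 1O)
3. 2 knights → the right bank.  (the left bank: 2K 1O; the right bank: 2K 1O)
4. 1 ogre ← the left bank.  (the left bank: 2K 2O; the right bank: 2K 0O)
5. 2 ogres → the right bank.  (the left bank: 2K 0O; the right bank: 2K 2O)
6. 1 ogre ← the left bank.  (the left bank: 2K 1O; the right bank: 2K 1O)
7. 1 knight and 1 ogre → the right bank.  (the left bank: 1K 0O; the right bank: 3K 2O)
8. 1 ogre ← the left bank.  (the left bank: 1K 1O; the right bank: 3K 1O)
9. 1 knight and 1 ogre → the right bank.  (the left bank: 0K 0O; the right bank: 4K 2O)

9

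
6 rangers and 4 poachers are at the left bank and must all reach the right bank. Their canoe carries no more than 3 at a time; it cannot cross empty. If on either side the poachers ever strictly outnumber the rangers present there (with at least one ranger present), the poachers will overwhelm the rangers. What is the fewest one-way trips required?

Counting alone: each trip to the right bank takes at most 3 across and each return brings at least 1 back, so after t trips out (and t−1 returns) at most 3t − (t−1) of the 10 are across; that first reaches 10 at t = 5, so at least 9 crossings are needed.
The plan below uses exactly 9 crossings, so it is optimal:
1. 2 poachers → the right bank.  (the left bank: 6R 2P; the right bank: 0R 2P)
2. 1 poacher ← the left bank.  (the left bank: 6R 3P; the right bank: 0R 1P)
3. 3 poachers → the right bank.  (the left bank: 6R 0P; the right bank: 0R 4P)
4. 1 poacher ← the left bank.  (the left bank: 6R 1P; the right bank: 0R 3P)
5. 3 rangers → the right bank.  (the left bank: 3R 1P; the right bank: 3R 3P)
6. 1 poacher ← the left bank.  (the left bank: 3R 2P; the right bank: 3R 2P)
7. 1 ranger and 2 poachers → the right bank.  (the left bank: 2R 0P; the right bank: 4R 4P)
8. 1 poacher ← the left bank.  (the left bank: 2R 1P; the right bank: 4R 3P)
9. 2 rangers and 1 poacher → the right bank.  (the left bank: 0R 0P; the right bank: 6R 4P)

9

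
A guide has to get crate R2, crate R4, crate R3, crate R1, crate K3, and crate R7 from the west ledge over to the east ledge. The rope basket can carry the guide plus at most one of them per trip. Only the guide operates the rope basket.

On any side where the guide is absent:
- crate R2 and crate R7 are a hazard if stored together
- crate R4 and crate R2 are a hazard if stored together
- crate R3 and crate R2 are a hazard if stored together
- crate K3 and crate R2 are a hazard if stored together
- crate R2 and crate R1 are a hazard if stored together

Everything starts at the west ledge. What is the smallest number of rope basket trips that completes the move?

impossible

Following every safe sequence of crossings from the start, the most of the 6 that can be at the east ledge as the rope basket arrives there on crossings 1, 3 is 1, 2 respectively; the best ever achieved is 2 of 6.
From crossing 5 on, no configuration arises that was not already reachable earlier: only 13 distinct safe configurations (who is on which side, and where the rope basket is) can ever be reached, none of them has everyone across, and every continuation just revisits them. So no valid plan exists.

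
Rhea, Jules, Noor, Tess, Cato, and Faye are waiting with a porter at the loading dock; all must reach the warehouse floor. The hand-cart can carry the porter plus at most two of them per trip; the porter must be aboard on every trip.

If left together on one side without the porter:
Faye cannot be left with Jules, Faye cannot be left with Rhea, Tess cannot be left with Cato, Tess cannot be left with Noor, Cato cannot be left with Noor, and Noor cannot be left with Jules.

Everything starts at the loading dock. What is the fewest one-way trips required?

impossible

Whatever the first load, the items left behind include a forbidden pair without the porter. No opening move is safe, so no plan exists.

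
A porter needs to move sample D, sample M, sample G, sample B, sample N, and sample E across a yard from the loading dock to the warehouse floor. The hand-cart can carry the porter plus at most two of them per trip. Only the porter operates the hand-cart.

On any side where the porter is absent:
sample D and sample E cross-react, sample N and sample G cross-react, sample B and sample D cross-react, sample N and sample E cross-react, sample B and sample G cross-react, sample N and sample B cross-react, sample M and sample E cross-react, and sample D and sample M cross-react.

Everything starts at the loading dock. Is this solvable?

No

Whatever the first load, the items left behind include a forbidden pair without the porter. No opening move is safe, so no plan exists.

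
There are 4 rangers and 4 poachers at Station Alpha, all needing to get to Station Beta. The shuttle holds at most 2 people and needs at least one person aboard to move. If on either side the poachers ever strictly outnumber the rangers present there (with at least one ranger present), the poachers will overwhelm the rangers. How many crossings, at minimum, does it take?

impossible

Following every safe sequence of crossings from the start, the most of the 8 that can be at Station Beta as the shuttle arrives there on crossings 1, 3, 5 is 2, 3, 4 respectively; the best ever achieved is 4 of 8.
From crossing 7 on, no configuration arises that was not already reachable earlier: only 11 distinct safe configurations (who is on which side, and where the shuttle is) can ever be reached, none of them has everyone across, and every continuation just revisits them. They are: 0 rangers + 0 poachers across (shuttle back at the start); 0 rangers + 1 poacher across (shuttle there); 0 rangers + 1 poacher across (shuttle back at the start); 0 rangers + 2 poachers across (shuttle there); 0 rangers + 2 poachers across (shuttle back at the start); 0 rangers + 3 poachers across (shuttle there); 0 rangers + 3 poachers across (shuttle back at the start); 0 rangers + 4 poachers across (shuttle there); 1 ranger + 1 poacher across (shuttle there); 1 ranger + 1 poacher across (shuttle back at the start); 2 rangers + 2 poachers across (shuttle there). So no valid plan exists.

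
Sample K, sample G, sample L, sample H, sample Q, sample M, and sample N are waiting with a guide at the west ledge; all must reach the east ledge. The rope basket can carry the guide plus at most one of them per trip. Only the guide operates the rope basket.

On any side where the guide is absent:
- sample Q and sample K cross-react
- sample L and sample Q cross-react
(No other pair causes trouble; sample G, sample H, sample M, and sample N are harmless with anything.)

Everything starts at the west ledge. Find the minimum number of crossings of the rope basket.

Counting alone: the guide can take at most 1 across per trip to the east ledge, so moving all 7 needs at least 7 loaded trips out, with a return between consecutive ones — at least 13 crossings.
The safety rule pushes this higher. Following every safe sequence of crossings, the most of the 7 that can be at the east ledge as the rope basket arrives there on crossing 13 is 6 — never all 7.
So no plan with fewer than 15 crossings exists, and this one achieves 15:
1. Guide goes to the east ledge with sample Q.
2. Guide goes back to the west ledge alone.
3. Guide goes to the east ledge with sample K.
4. Guide goes back to the west ledge with sample Q.
5. Guide goes to the east ledge with sample L.
6. Guide goes back to the west ledge alone.
7. Guide goes to the east ledge with sample G.
8. Guide goes back to the west ledge alone.
9. Guide goes to the east ledge with sample H.
10. Guide goes back to the west ledge alone.
11. Guide goes to the east ledge with sample M.
12. Guide goes back to the west ledge alone.
13. Guide goes to the east ledge with sample N.
14. Guide goes back to the west ledge alone.
15. Guide goes to the east ledge with sample Q.

15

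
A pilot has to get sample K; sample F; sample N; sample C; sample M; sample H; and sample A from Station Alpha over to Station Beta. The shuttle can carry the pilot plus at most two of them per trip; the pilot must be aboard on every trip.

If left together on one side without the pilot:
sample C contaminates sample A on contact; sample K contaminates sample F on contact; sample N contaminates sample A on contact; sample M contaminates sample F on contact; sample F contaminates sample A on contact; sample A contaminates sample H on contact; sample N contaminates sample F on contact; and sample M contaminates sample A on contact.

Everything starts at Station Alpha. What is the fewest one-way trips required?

11

Counting alone: the pilot can take at most 2 across per trip to Station Beta, so moving all 7 needs at least 4 loaded trips out, with a return between consecutive ones — at least 7 crossings.
The safety rule pushes this higher. Following every safe sequence of crossings, the most of the 7 that can be at Station Beta as the shuttle arrives there on crossings 7, 9 is 5, 6 respectively — never all 7.
So no plan with fewer than 11 crossings exists, and this one achieves 11:
1. Pilot goes to Station Beta with sample A and sample F.
2. Pilot goes back to Station Alpha with sample F.
3. Pilot goes to Station Beta with sample F and sample K.
4. Pilot goes back to Station Alpha with sample F.
5. Pilot goes to Station Beta with sample M and sample N.
6. Pilot goes back to Station Alpha with sample A.
7. Pilot goes to Station Beta with sample A and sample C.
8. Pilot goes back to Station Alpha with sample A.
9. Pilot goes to Station Beta with sample F and sample H.
10. Pilot goes back to Station Alpha with sample F.
11. Pilot goes to Station Beta with sample A and sample F.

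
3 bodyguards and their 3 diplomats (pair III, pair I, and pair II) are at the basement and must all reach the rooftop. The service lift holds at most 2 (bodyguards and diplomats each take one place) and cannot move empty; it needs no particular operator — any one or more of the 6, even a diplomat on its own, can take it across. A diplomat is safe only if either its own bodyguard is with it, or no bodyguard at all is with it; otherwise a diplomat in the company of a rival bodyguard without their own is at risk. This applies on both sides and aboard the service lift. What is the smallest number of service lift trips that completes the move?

11

Counting alone: each trip to the rooftop takes at most 2 across and each return brings at least 1 back, so after t trips out (and t−1 returns) at most 2t − (t−1) of the 6 are across; that first reaches 6 at t = 5, so at least 9 crossings are needed.
The safety rule pushes this higher. Following every safe sequence of crossings, the most of the 6 that can be at the rooftop as the service lift arrives there on crossing 9 is 5 — never all 6.
So no plan with fewer than 11 crossings exists, and this one achieves 11:
1. bodyguard III and diplomat III cross → the rooftop.
2. bodyguard III crosses ← the basement.
3. diplomat I and diplomat II cross → the rooftop.
4. diplomat III crosses ← the basement.
5. bodyguard I and bodyguard II cross → the rooftop.
6. bodyguard I and diplomat I cross ← the basement.
7. bodyguard I and bodyguard III cross → the rooftop.
8. diplomat II crosses ← the basement.
9. diplomat I and diplomat III cross → the rooftop.
10. bodyguard II crosses ← the basement.
11. bodyguard II and diplomat II cross → the rooftop.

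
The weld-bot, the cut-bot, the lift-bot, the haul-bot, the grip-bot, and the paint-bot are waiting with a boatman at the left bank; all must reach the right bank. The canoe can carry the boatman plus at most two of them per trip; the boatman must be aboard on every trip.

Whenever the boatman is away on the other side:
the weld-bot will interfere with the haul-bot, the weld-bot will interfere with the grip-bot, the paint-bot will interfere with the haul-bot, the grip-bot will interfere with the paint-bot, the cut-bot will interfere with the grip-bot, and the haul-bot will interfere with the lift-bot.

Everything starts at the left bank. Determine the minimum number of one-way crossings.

7

Counting alone: the boatman can take at most 2 across per trip to the right bank, so moving all 6 needs at least 3 loaded trips out, with a return between consecutive ones — at least 5 crossings.
The safety rule pushes this higher. Following every safe sequence of crossings, the most of the 6 that can be at the right bank as the canoe arrives there on crossing 5 is 4 — never all 6.
So no plan with fewer than 7 crossings exists, and this one achieves 7:
1. Boatman goes to the right bank with the grip-bot and the haul-bot.  [the left bank: the cut-bot, the lift-bot, the paint-bot, the weld-bot | the right bank: the grip-bot, the haul-bot]
2. Boatman goes back to the left bank alone.  [the left bank: the cut-bot, the lift-bot, the paint-bot, the weld-bot | the right bank: the grip-bot, the haul-bot]
3. Boatman goes to the right bank with the cut-bot and the weld-bot.  [the left bank: the lift-bot, the paint-bot | the right bank: the cut-bot, the grip-bot, the haul-bot, the weld-bot]
4. Boatman goes back to the left bank with the grip-bot and the haul-bot.  [the left bank: the grip-bot, the haul-bot, the lift-bot, the paint-bot | the right bank: the cut-bot, the weld-bot]
5. Boatman goes to the right bank with the lift-bot and the paint-bot.  [the left bank: the grip-bot, the haul-bot | the right bank: the cut-bot, the lift-bot, the paint-bot, the weld-bot]
6. Boatman goes back to the left bank alone.  [the left bank: the grip-bot, the haul-bot | the right bank: the cut-bot, the lift-bot, the paint-bot, the weld-bot]
7. Boatman goes to the right bank with the grip-bot and the haul-bot.  [the left bank: — | the right bank: the cut-bot, the grip-bot, the haul-bot, the lift-bot, the paint-bot, the weld-bot]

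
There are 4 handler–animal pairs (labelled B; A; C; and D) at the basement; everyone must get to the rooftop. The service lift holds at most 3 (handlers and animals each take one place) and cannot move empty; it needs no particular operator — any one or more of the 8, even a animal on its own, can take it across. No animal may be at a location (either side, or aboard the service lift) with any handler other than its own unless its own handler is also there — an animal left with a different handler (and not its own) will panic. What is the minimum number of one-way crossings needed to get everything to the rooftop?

Counting alone: each trip to the rooftop takes at most 3 across and each return brings at least 1 back, so after t trips out (and t−1 returns) at most 3t − (t−1) of the 8 are across; that first reaches 8 at t = 4, so at least 7 crossings are needed.
The safety rule pushes this higher. Following every safe sequence of crossings, the most of the 8 that can be at the rooftop as the service lift arrives there on crossing 7 is 7 — never all 8.
So no plan with fewer than 9 crossings exists, and this one achieves 9:
1. animal B and handler B cross → the rooftop.
2. handler B crosses ← the basement.
3. animal A, handler A, and handler B cross → the rooftop.
4. animal B and handler B cross ← the basement.
5. handler B, handler C, and handler D cross → the rooftop.
6. animal A crosses ← the basement.
7. animal A and animal B cross → the rooftop.
8. animal B crosses ← the basement.
9. animal B, animal C, and animal D cross → the rooftop.

9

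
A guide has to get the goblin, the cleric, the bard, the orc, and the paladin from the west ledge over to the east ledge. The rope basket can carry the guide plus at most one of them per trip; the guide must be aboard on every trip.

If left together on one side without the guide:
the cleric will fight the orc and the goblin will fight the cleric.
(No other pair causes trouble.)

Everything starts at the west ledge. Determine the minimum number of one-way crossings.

11

Counting alone: the guide can take at most 1 across per trip to the east ledge, so moving all 5 needs at least 5 loaded trips out, with a return between consecutive ones — at least 9 crossings.
The safety rule pushes this higher. Following every safe sequence of crossings, the most of the 5 that can be at the east ledge as the rope basket arrives there on crossing 9 is 4 — never all 5.
So no plan with fewer than 11 crossings exists, and this one achieves 11:
1. Guide goes to the east ledge with the cleric.
2. Guide goes back to the west ledge alone.
3. Guide goes to the east ledge with the goblin.
4. Guide goes back to the west ledge with the cleric.
5. Guide goes to the east ledge with the orc.
6. Guide goes back to the west ledge alone.
7. Guide goes to the east ledge with the bard.
8. Guide goes back to the west ledge alone.
9. Guide goes to the east ledge with the paladin.
10. Guide goes back to the west ledge alone.
11. Guide goes to the east ledge with the cleric.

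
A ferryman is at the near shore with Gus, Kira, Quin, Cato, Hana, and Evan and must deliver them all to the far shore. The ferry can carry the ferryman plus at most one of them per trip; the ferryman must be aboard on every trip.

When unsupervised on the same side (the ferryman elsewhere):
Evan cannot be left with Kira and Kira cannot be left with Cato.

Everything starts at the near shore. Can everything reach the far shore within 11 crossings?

No

Counting alone: the ferryman can take at most 1 across per trip to the far shore, so moving all 6 needs at least 6 loaded trips out, with a return between consecutive ones — at least 11 crossings.
The safety rule pushes this higher. Following every safe sequence of crossings, the most of the 6 that can be at the far shore as the ferry arrives there on crossing 11 is 5 — never all 6.
So the move cannot be finished within 11 crossings. (The shortest complete plan takes 13:)
1. Ferryman goes to the far shore with Kira.  [the near shore: Cato, Evan, Gus, Hana, Quin | the far shore: Kira]
2. Ferryman goes back to the near shore alone.  [the near shore: Cato, Evan, Gus, Hana, Quin | the far shore: Kira]
3. Ferryman goes to the far shore with Gus.  [the near shore: Cato, Evan, Hana, Quin | the far shore: Gus, Kira]
4. Ferryman goes back to the near shore alone.  [the near shore: Cato, Evan, Hana, Quin | the far shore: Gus, Kira]
5. Ferryman goes to the far shore with Quin.  [the near shore: Cato, Evan, Hana | the far shore: Gus, Kira, Quin]
6. Ferryman goes back to the near shore alone.  [the near shore: Cato, Evan, Hana | the far shore: Gus, Kira, Quin]
7. Ferryman goes to the far shore with Cato.  [the near shore: Evan, Hana | the far shore: Cato, Gus, Kira, Quin]
8. Ferryman goes back to the near shore with Kira.  [the near shore: Evan, Hana, Kira | the far shore: Cato, Gus, Quin]
9. Ferryman goes to the far shore with Evan.  [the near shore: Hana, Kira | the far shore: Cato, Evan, Gus, Quin]
10. Ferryman goes back to the near shore alone.  [the near shore: Hana, Kira | the far shore: Cato, Evan, Gus, Quin]
11. Ferryman goes to the far shore with Hana.  [the near shore: Kira | the far shore: Cato, Evan, Gus, Hana, Quin]
12. Ferryman goes back to the near shore alone.  [the near shore: Kira | the far shore: Cato, Evan, Gus, Hana, Quin]
13. Ferryman goes to the far shore with Kira.  [the near shore: — | the far shore: Cato, Evan, Gus, Hana, Kira, Quin]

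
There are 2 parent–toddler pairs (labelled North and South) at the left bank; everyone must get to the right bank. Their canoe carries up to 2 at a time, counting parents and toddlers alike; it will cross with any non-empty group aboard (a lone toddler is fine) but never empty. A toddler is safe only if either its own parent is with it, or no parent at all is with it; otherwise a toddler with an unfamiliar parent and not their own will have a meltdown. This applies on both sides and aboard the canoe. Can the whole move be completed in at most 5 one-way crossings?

Yes — this plan uses 5 crossings (≤ 5):
1. parent North and toddler North cross → the right bank.
2. parent North crosses ← the left bank.
3. parent North and parent South cross → the right bank.
4. parent South crosses ← the left bank.
5. parent South and toddler South cross → the right bank.

Yes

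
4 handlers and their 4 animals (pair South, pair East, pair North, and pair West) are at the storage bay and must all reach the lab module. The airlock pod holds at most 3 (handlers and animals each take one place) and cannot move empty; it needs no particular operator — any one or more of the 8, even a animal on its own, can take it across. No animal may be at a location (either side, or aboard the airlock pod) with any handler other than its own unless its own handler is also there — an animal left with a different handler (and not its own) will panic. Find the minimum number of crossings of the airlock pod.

Counting alone: each trip to the lab module takes at most 3 across and each return brings at least 1 back, so after t trips out (and t−1 returns) at most 3t − (t−1) of the 8 are across; that first reaches 8 at t = 4, so at least 7 crossings are needed.
The safety rule pushes this higher. Following every safe sequence of crossings, the most of the 8 that can be at the lab module as the airlock pod arrives there on crossing 7 is 7 — never all 8.
So no plan with fewer than 9 crossings exists, and this one achieves 9:
1. animal South and handler South cross → the lab module.
2. handler South crosses ← the storage bay.
3. animal East, handler East, and handler South cross → the lab module.
4. animal South and handler South cross ← the storage bay.
5. handler North, handler South, and handler West cross → the lab module.
6. animal East crosses ← the storage bay.
7. animal East and animal South cross → the lab module.
8. animal South crosses ← the storage bay.
9. animal North, animal South, and animal West cross → the lab module.

9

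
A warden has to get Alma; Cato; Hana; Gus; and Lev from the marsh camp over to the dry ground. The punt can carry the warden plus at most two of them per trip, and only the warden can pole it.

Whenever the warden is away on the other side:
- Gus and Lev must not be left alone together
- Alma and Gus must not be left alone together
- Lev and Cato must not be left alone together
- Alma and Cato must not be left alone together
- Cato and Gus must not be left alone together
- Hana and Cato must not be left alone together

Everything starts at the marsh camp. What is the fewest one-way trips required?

7

Counting alone: the warden can take at most 2 across per trip to the dry ground, so moving all 5 needs at least 3 loaded trips out, with a return between consecutive ones — at least 5 crossings.
The safety rule pushes this higher. Following every safe sequence of crossings, the most of the 5 that can be at the dry ground as the punt arrives there on crossing 5 is 4 — never all 5.
So no plan with fewer than 7 crossings exists, and this one achieves 7:
1. Warden goes to the dry ground with Cato and Gus.  [the marsh camp: Alma, Hana, Lev | the dry ground: Cato, Gus]
2. Warden goes back to the marsh camp with Cato.  [the marsh camp: Alma, Cato, Hana, Lev | the dry ground: Gus]
3. Warden goes to the dry ground with Cato and Hana.  [the marsh camp: Alma, Lev | the dry ground: Cato, Gus, Hana]
4. Warden goes back to the marsh camp with Cato.  [the marsh camp: Alma, Cato, Lev | the dry ground: Gus, Hana]
5. Warden goes to the dry ground with Alma and Lev.  [the marsh camp: Cato | the dry ground: Alma, Gus, Hana, Lev]
6. Warden goes back to the marsh camp with Gus.  [the marsh camp: Cato, Gus | the dry ground: Alma, Hana, Lev]
7. Warden goes to the dry ground with Cato and Gus.  [the marsh camp: — | the dry ground: Alma, Cato, Gus, Hana, Lev]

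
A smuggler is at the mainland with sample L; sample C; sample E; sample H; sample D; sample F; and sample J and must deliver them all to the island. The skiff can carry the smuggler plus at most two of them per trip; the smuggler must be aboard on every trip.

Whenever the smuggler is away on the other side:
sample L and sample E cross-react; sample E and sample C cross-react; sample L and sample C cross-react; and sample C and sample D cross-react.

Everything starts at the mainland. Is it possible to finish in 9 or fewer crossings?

No

Counting alone: the smuggler can take at most 2 across per trip to the island, so moving all 7 needs at least 4 loaded trips out, with a return between consecutive ones — at least 7 crossings.
The safety rule pushes this higher. Following every safe sequence of crossings, the most of the 7 that can be at the island as the skiff arrives there on crossings 7, 9 is 5, 6 respectively — never all 7.
So the move cannot be finished within 9 crossings. (The shortest complete plan takes 11:)
1. Smuggler goes to the island with sample C and sample L.
2. Smuggler goes back to the mainland with sample L.
3. Smuggler goes to the island with sample H and sample L.
4. Smuggler goes back to the mainland with sample L.
5. Smuggler goes to the island with sample D and sample L.
6. Smuggler goes back to the mainland with sample C.
7. Smuggler goes to the island with sample C and sample F.
8. Smuggler goes back to the mainland with sample C.
9. Smuggler goes to the island with sample C and sample J.
10. Smuggler goes back to the mainland with sample C.
11. Smuggler goes to the island with sample C and sample E.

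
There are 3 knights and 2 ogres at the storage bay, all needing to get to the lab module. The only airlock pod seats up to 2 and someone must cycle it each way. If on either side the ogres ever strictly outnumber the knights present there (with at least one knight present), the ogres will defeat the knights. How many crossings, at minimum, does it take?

7

Counting alone: each trip to the lab module takes at most 2 across and each return brings at least 1 back, so after t trips out (and t−1 returns) at most 2t − (t−1) of the 5 are across; that first reaches 5 at t = 4, so at least 7 crossings are needed.
The plan below uses exactly 7 crossings, so it is optimal:
1. 2 ogres → the lab module.  (the storage bay: 3K 0O; the lab module: 0K 2O)
2. 1 ogre ← the storage bay.  (the storage bay: 3K 1O; the lab module: 0K 1O)
3. 2 knights → the lab module.  (the storage bay: 1K 1O; the lab module: 2K 1O)
4. 1 knight ← the storage bay.  (the storage bay: 2K 1O; the lab module: 1K 1O)
5. 1 knight and 1 ogre → the lab module.  (the storage bay: 1K 0O; the lab module: 2K 2O)
6. 1 ogre ← the storage bay.  (the storage bay: 1K 1O; the lab module: 2K 1O)
7. 1 knight and 1 ogre → the lab module.  (the storage bay: 0K 0O; the lab module: 3K 2O)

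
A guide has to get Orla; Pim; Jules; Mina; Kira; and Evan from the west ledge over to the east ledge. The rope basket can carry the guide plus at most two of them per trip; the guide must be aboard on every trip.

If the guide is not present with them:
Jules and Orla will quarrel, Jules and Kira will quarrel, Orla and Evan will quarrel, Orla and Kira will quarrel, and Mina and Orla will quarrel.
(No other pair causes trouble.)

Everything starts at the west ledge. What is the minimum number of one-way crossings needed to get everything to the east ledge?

9

Counting alone: the guide can take at most 2 across per trip to the east ledge, so moving all 6 needs at least 3 loaded trips out, with a return between consecutive ones — at least 5 crossings.
The safety rule pushes this higher. Following every safe sequence of crossings, the most of the 6 that can be at the east ledge as the rope basket arrives there on crossings 5, 7 is 4, 5 respectively — never all 6.
So no plan with fewer than 9 crossings exists, and this one achieves 9:
1. Guide goes to the east ledge with Jules and Orla.  [the west ledge: Evan, Kira, Mina, Pim | the east ledge: Jules, Orla]
2. Guide goes back to the west ledge with Orla.  [the west ledge: Evan, Kira, Mina, Orla, Pim | the east ledge: Jules]
3. Guide goes to the east ledge with Orla and Pim.  [the west ledge: Evan, Kira, Mina | the east ledge: Jules, Orla, Pim]
4. Guide goes back to the west ledge with Orla.  [the west ledge: Evan, Kira, Mina, Orla | the east ledge: Jules, Pim]
5. Guide goes to the east ledge with Mina and Orla.  [the west ledge: Evan, Kira | the east ledge: Jules, Mina, Orla, Pim]
6. Guide goes back to the west ledge with Orla.  [the west ledge: Evan, Kira, Orla | the east ledge: Jules, Mina, Pim]
7. Guide goes to the east ledge with Evan and Orla.  [the west ledge: Kira | the east ledge: Evan, Jules, Mina, Orla, Pim]
8. Guide goes back to the west ledge with Orla.  [the west ledge: Kira, Orla | the east ledge: Evan, Jules, Mina, Pim]
9. Guide goes to the east ledge with Kira and Orla.  [the west ledge: — | the east ledge: Evan, Jules, Kira, Mina, Orla, Pim]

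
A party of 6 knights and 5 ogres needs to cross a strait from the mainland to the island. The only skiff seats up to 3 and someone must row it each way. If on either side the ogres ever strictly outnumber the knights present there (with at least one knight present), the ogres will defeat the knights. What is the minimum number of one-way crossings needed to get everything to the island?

9

Counting alone: each trip to the island takes at most 3 across and each return brings at least 1 back, so after t trips out (and t−1 returns) at most 3t − (t−1) of the 11 are across; that first reaches 11 at t = 5, so at least 9 crossings are needed.
The plan below uses exactly 9 crossings, so it is optimal:
1. 3 ogres → the island.  (the mainland: 6K 2O; the island: 0K 3O)
2. 1 ogre ← the mainland.  (the mainland: 6K 3O; the island: 0K 2O)
3. 3 knights → the island.  (the mainland: 3K 3O; the island: 3K 2O)
4. 1 knight ← the mainland.  (the mainland: 4K 3O; the island: 2K 2O)
5. 2 knights and 1 ogre → the island.  (the mainland: 2K 2O; the island: 4K 3O)
6. 1 knight ← the mainland.  (the mainland: 3K 2O; the island: 3K 3O)
7. 2 knights and 1 ogre → the island.  (the mainland: 1K 1O; the island: 5K 4O)
8. 1 knight ← the mainland.  (the mainland: 2K 1O; the island: 4K 4O)
9. 2 knights and 1 ogre → the island.  (the mainland: 0K 0O; the island: 6K 5O)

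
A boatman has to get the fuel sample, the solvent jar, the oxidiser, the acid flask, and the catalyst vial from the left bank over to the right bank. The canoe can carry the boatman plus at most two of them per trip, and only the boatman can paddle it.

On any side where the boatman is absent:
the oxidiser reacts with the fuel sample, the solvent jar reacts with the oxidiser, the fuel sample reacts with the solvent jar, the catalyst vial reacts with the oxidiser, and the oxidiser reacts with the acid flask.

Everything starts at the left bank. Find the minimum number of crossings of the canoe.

Counting alone: the boatman can take at most 2 across per trip to the right bank, so moving all 5 needs at least 3 loaded trips out, with a return between consecutive ones — at least 5 crossings.
The safety rule pushes this higher. Following every safe sequence of crossings, the most of the 5 that can be at the right bank as the canoe arrives there on crossing 5 is 4 — never all 5.
So no plan with fewer than 7 crossings exists, and this one achieves 7:
1. Boatman goes to the right bank with the fuel sample and the oxidiser.  [the left bank: the acid flask, the catalyst vial, the solvent jar | the right bank: the fuel sample, the oxidiser]
2. Boatman goes back to the left bank with the fuel sample.  [the left bank: the acid flask, the catalyst vial, the fuel sample, the solvent jar | the right bank: the oxidiser]
3. Boatman goes to the right bank with the acid flask and the fuel sample.  [the left bank: the catalyst vial, the solvent jar | the right bank: the acid flask, the fuel sample, the oxidiser]
4. Boatman goes back to the left bank with the oxidiser.  [the left bank: the catalyst vial, the oxidiser, the solvent jar | the right bank: the acid flask, the fuel sample]
5. Boatman goes to the right bank with the catalyst vial and the solvent jar.  [the left bank: the oxidiser | the right bank: the acid flask, the catalyst vial, the fuel sample, the solvent jar]
6. Boatman goes back to the left bank with the fuel sample.  [the left bank: the fuel sample, the oxidiser | the right bank: the acid flask, the catalyst vial, the solvent jar]
7. Boatman goes to the right bank with the fuel sample and the oxidiser.  [the left bank: — | the right bank: the acid flask, the catalyst vial, the fuel sample, the oxidiser, the solvent jar]

7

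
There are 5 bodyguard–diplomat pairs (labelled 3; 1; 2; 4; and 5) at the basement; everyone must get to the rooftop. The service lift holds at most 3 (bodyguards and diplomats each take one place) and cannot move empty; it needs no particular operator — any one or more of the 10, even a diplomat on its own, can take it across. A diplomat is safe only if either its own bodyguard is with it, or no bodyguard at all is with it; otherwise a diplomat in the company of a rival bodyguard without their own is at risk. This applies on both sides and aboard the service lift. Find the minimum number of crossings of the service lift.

Counting alone: each trip to the rooftop takes at most 3 across and each return brings at least 1 back, so after t trips out (and t−1 returns) at most 3t − (t−1) of the 10 are across; that first reaches 10 at t = 5, so at least 9 crossings are needed.
The safety rule pushes this higher. Following every safe sequence of crossings, the most of the 10 that can be at the rooftop as the service lift arrives there on crossing 9 is 9 — never all 10.
So no plan with fewer than 11 crossings exists, and this one achieves 11:
1. bodyguard 3 and diplomat 3 cross → the rooftop.
2. bodyguard 3 crosses ← the basement.
3. diplomat 1, diplomat 2, and diplomat 4 cross → the rooftop.
4. diplomat 3 crosses ← the basement.
5. bodyguard 1, bodyguard 2, and bodyguard 4 cross → the rooftop.
6. bodyguard 1 and diplomat 1 cross ← the basement.
7. bodyguard 1, bodyguard 3, and bodyguard 5 cross → the rooftop.
8. diplomat 2 crosses ← the basement.
9. diplomat 1 and diplomat 3 cross → the rooftop.
10. diplomat 3 crosses ← the basement.
11. diplomat 2, diplomat 3, and diplomat 5 cross → the rooftop.

11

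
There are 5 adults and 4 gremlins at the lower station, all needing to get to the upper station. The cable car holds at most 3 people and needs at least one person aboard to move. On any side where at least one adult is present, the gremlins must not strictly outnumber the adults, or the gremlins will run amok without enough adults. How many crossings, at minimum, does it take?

7

Counting alone: each trip to the upper station takes at most 3 across and each return brings at least 1 back, so after t trips out (and t−1 returns) at most 3t − (t−1) of the 9 are across; that first reaches 9 at t = 4, so at least 7 crossings are needed.
The plan below uses exactly 7 crossings, so it is optimal:
1. 3 gremlins → the upper station.  (the lower station: 5A 1G; the upper station: 0A 3G)
2. 1 gremlin ← the lower station.  (the lower station: 5A 2G; the upper station: 0A 2G)
3. 3 adults → the upper station.  (the lower station: 2A 2G; the upper station: 3A 2G)
4. 1 adult ← the lower station.  (the lower station: 3A 2G; the upper station: 2A 2G)
5. 2 adults and 1 gremlin → the upper station.  (the lower station: 1A 1G; the upper station: 4A 3G)
6. 1 adult ← the lower station.  (the lower station: 2A 1G; the upper station: 3A 3G)
7. 2 adults and 1 gremlin → the upper station.  (the lower station: 0A 0G; the upper station: 5A 4G)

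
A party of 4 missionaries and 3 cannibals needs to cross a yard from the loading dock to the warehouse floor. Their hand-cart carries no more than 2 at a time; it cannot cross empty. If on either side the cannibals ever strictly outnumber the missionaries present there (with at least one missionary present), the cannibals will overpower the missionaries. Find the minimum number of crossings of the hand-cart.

Counting alone: each trip to the warehouse floor takes at most 2 across and each return brings at least 1 back, so after t trips out (and t−1 returns) at most 2t − (t−1) of the 7 are across; that first reaches 7 at t = 6, so at least 11 crossings are needed.
The plan below uses exactly 11 crossings, so it is optimal:
1. 2 cannibals → the warehouse floor.  (the loading dock: 4M 1C; the warehouse floor: 0M 2C)
2. 1 cannibal ← the loading dock.  (the loading dock: 4M 2C; the warehouse floor: 0M 1C)
3. 2 cannibals → the warehouse floor.  (the loading dock: 4M 0C; the warehouse floor: 0M 3C)
4. 1 cannibal ← the loading dock.  (the loading dock: 4M 1C; the warehouse floor: 0M 2C)
5. 2 missionaries → the warehouse floor.  (the loading dock: 2M 1C; the warehouse floor: 2M 2C)
6. 1 cannibal ← the loading dock.  (the loading dock: 2M 2C; the warehouse floor: 2M 1C)
7. 1 missionary and 1 cannibal → the warehouse floor.  (the loading dock: 1M 1C; the warehouse floor: 3M 2C)
8. 1 missionary ← the loading dock.  (the loading dock: 2M 1C; the warehouse floor: 2M 2C)
9. 1 missionary and 1 cannibal → the warehouse floor.  (the loading dock: 1M 0C; the warehouse floor: 3M 3C)
10. 1 cannibal ← the loading dock.  (the loading dock: 1M 1C; the warehouse floor: 3M 2C)
11. 1 missionary and 1 cannibal → the warehouse floor.  (the loading dock: 0M 0C; the warehouse floor: 4M 3C)

11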